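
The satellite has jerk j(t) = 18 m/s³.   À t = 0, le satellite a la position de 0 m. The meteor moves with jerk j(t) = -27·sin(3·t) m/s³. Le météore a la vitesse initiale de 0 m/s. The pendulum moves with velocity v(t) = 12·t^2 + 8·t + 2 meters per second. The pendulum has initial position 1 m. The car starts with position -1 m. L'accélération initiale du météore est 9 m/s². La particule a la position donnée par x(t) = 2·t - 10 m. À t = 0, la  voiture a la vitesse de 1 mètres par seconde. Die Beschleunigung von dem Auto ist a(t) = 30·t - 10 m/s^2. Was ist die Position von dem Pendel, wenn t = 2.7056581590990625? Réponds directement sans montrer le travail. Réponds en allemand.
x(2.7056581590990625) = 114.921674374726.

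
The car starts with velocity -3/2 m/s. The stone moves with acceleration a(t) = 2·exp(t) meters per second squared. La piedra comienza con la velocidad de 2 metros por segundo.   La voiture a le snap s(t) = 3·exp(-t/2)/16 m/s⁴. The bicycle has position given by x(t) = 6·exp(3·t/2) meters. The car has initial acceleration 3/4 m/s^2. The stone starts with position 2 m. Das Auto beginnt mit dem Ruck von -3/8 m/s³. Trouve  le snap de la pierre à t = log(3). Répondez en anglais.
To solve this, we need to take 2 derivatives of our acceleration equation a(t) = 2·exp(t). Taking d/dt of a(t), we find j(t) = 2·exp(t). Taking d/dt of j(t), we find s(t) = 2·exp(t). Using s(t) = 2·exp(t) and substituting t = log(3), we find s = 6.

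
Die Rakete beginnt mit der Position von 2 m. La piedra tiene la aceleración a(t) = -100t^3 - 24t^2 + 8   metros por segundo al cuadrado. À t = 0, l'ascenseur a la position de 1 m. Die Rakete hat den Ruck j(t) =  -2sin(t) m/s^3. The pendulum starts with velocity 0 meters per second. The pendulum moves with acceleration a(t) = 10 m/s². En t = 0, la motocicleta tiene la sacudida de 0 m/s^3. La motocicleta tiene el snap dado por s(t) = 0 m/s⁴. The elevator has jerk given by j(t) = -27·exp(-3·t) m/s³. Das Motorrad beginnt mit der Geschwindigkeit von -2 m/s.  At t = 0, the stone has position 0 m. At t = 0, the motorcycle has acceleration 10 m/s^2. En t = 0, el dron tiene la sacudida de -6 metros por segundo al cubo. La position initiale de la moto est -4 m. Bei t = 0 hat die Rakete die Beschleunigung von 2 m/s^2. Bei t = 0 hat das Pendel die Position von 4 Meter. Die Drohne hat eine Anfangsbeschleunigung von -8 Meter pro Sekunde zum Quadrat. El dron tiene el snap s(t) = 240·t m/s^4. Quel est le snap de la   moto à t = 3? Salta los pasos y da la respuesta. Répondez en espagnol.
La respuesta es 0.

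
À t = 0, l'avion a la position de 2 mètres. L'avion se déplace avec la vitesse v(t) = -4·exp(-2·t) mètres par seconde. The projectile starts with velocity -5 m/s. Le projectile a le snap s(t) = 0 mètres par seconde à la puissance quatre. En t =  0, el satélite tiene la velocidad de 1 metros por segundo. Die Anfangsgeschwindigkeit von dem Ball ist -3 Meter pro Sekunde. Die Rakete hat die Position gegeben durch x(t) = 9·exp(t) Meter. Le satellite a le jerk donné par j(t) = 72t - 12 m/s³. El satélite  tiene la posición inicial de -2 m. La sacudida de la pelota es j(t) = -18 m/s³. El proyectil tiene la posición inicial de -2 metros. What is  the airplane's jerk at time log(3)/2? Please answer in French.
En partant de la vitesse v(t) = -4·exp(-2·t), nous prenons 2 dérivées. La dérivée de la vitesse donne l'accélération: a(t) = 8·exp(-2·t). La dérivée de l'accélération donne le jerk: j(t) = -16·exp(-2·t). Nous avons le jerk j(t) = -16·exp(-2·t). En substituant t = log(3)/2: j(log(3)/2) = -16/3.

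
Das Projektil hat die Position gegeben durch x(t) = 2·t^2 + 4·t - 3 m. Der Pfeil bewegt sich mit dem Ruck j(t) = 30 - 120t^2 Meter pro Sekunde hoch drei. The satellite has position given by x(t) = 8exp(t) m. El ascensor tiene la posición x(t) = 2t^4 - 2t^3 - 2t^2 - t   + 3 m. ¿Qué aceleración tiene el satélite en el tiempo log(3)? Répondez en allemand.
Ausgehend von der Position x(t) = 8·exp(t), nehmen wir 2 Ableitungen. Mit d/dt von x(t) finden wir v(t) = 8·exp(t). Mit d/dt von v(t) finden wir a(t) = 8·exp(t). Aus der Gleichung für die Beschleunigung a(t) = 8·exp(t), setzen wir t = log(3) ein und erhalten a = 24.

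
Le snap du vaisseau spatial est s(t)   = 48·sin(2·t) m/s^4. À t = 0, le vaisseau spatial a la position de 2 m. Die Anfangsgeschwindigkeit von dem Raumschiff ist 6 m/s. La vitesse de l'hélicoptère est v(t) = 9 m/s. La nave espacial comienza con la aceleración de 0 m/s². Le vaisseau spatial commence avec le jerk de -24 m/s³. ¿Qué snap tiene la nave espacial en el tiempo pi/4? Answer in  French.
En utilisant s(t) = 48·sin(2·t) et en substituant t = pi/4, nous trouvons s = 48.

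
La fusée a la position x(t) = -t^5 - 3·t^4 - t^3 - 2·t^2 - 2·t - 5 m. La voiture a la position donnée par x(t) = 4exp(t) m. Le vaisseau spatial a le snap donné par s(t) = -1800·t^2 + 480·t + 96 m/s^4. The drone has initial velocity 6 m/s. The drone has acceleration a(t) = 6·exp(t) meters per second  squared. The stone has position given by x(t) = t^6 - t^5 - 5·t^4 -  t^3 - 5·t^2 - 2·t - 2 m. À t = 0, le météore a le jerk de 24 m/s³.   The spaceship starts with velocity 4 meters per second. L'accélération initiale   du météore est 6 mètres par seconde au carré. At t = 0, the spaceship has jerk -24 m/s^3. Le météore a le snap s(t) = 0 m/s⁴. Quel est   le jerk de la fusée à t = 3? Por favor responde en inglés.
Starting from position x(t) = -t^5 - 3·t^4 - t^3 - 2·t^2 - 2·t - 5, we take 3 derivatives. Differentiating position, we get velocity: v(t) = -5·t^4 - 12·t^3 - 3·t^2 - 4·t - 2. The derivative of velocity gives acceleration: a(t) = -20·t^3 - 36·t^2 - 6·t - 4. The derivative of acceleration gives jerk: j(t) = -60·t^2 - 72·t - 6. From the given jerk equation j(t) = -60·t^2 - 72·t - 6, we substitute t = 3 to get j = -762.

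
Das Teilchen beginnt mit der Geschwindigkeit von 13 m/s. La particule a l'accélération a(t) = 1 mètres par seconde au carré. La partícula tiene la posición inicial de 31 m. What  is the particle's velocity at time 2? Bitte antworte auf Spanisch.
Partiendo de la aceleración a(t) = 1, tomamos 1 antiderivada. La antiderivada de la aceleración es la velocidad. Usando v(0) = 13, obtenemos v(t) = t + 13. Usando v(t) = t + 13 y sustituyendo t = 2, encontramos v = 15.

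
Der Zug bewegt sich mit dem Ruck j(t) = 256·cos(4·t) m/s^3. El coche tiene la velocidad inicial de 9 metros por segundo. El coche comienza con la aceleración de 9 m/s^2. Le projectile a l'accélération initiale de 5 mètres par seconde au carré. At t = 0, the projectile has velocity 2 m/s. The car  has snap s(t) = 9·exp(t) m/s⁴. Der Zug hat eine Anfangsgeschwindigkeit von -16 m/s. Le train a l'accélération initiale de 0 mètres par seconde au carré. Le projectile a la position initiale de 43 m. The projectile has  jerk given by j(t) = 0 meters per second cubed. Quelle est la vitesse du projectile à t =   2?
En partant du jerk j(t) = 0, nous prenons 2 primitives. En prenant ∫j(t)dt et en appliquant a(0) = 5, nous trouvons a(t) = 5. En prenant ∫a(t)dt et en appliquant v(0) = 2, nous trouvons v(t) = 5·t + 2. Nous avons la vitesse v(t) = 5·t + 2. En substituant t = 2: v(2) = 12.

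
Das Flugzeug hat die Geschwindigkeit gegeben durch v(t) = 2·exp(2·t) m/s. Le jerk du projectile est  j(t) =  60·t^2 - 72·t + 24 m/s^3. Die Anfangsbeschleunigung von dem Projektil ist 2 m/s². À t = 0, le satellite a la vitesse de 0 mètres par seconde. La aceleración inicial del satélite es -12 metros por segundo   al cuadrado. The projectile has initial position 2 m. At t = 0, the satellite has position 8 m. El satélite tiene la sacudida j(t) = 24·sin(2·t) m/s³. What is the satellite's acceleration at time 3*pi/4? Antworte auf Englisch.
Starting from jerk j(t) = 24·sin(2·t), we take 1 antiderivative. The antiderivative of jerk, with a(0) = -12, gives acceleration: a(t) = -12·cos(2·t). We have acceleration a(t) = -12·cos(2·t). Substituting t = 3*pi/4: a(3*pi/4) = 0.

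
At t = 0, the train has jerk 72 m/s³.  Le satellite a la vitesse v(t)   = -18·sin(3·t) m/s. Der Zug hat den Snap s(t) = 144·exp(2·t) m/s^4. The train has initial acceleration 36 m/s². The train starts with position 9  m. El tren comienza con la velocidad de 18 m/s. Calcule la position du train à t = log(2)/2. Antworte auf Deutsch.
Ausgehend von dem Snap s(t) = 144·exp(2·t), nehmen wir 4 Stammfunktionen. Mit ∫s(t)dt und Anwendung von j(0) = 72, finden wir j(t) = 72·exp(2·t). Die Stammfunktion von dem Ruck ist die Beschleunigung. Mit a(0) = 36 erhalten wir a(t) = 36·exp(2·t). Mit ∫a(t)dt und Anwendung von v(0) = 18, finden wir v(t) = 18·exp(2·t). Mit ∫v(t)dt und Anwendung von x(0) = 9, finden wir x(t) = 9·exp(2·t). Aus der Gleichung für die Position x(t) = 9·exp(2·t), setzen wir t = log(2)/2 ein und erhalten x = 18.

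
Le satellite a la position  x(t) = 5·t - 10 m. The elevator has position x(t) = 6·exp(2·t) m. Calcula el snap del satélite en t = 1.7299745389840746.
Debemos derivar nuestra ecuación de la posición x(t) = 5·t - 10 4 veces. Derivando la posición, obtenemos la velocidad: v(t) = 5. La derivada de la velocidad da la aceleración: a(t) = 0. La derivada de la aceleración da la sacudida: j(t) = 0. Derivando la sacudida, obtenemos el snap: s(t) = 0. Tenemos el snap s(t) = 0. Sustituyendo t = 1.7299745389840746: s(1.7299745389840746) = 0.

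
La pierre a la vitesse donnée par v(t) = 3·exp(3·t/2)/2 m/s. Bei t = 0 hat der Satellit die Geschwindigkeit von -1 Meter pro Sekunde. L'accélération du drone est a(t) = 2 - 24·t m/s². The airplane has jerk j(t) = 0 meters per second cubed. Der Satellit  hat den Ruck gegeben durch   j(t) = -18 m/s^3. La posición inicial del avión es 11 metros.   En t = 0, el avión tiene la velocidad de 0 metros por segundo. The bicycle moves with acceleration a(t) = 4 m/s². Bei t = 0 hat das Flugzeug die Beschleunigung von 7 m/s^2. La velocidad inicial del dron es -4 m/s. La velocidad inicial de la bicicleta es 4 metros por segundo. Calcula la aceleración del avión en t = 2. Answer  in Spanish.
Debemos encontrar la integral de nuestra ecuación de la sacudida j(t) = 0 1 vez. Integrando la sacudida y usando la condición inicial a(0) = 7, obtenemos a(t) = 7. Tenemos la aceleración a(t) = 7. Sustituyendo t = 2: a(2) = 7.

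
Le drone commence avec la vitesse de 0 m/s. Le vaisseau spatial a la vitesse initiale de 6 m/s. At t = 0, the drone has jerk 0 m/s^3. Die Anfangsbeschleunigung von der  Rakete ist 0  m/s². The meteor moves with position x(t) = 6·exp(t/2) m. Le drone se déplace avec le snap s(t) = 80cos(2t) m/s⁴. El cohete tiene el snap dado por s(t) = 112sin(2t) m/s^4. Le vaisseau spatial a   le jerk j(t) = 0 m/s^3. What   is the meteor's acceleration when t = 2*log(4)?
To solve this, we need to take 2 derivatives of our position equation x(t) = 6·exp(t/2). Taking d/dt of x(t), we find v(t) = 3·exp(t/2). The derivative of velocity gives acceleration: a(t) = 3·exp(t/2)/2. From the given acceleration equation a(t) = 3·exp(t/2)/2, we substitute t = 2*log(4) to get a = 6.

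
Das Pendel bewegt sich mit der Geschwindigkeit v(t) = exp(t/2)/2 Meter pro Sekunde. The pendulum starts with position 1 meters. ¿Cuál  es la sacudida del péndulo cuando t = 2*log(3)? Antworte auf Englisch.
Starting from velocity v(t) = exp(t/2)/2, we take 2 derivatives. The derivative of velocity gives acceleration: a(t) = exp(t/2)/4. The derivative of acceleration gives jerk: j(t) = exp(t/2)/8. Using j(t) = exp(t/2)/8 and substituting t = 2*log(3), we find j = 3/8.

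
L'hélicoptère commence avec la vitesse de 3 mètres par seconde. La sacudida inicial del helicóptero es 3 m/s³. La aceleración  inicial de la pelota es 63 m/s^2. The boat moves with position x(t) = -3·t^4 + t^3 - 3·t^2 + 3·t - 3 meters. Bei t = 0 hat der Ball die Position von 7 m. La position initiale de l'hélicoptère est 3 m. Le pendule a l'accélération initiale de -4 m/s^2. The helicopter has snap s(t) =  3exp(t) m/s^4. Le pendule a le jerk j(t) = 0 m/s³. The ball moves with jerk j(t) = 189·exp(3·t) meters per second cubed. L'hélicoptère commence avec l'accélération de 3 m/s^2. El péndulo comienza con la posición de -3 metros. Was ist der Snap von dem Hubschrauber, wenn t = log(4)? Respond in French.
En utilisant s(t) = 3·exp(t) et en substituant t = log(4), nous trouvons s = 12.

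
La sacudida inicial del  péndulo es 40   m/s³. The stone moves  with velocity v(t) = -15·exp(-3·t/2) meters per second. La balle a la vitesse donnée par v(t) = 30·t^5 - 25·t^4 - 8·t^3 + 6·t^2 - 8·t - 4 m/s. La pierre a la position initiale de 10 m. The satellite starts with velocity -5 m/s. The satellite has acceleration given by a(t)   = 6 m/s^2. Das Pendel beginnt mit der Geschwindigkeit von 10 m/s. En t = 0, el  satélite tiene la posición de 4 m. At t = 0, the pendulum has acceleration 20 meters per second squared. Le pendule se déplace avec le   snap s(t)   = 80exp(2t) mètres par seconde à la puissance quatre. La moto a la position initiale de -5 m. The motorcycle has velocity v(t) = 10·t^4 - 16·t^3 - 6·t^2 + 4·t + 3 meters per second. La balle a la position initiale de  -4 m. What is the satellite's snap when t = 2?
We must differentiate our acceleration equation a(t) = 6 2 times. Taking d/dt of a(t), we find j(t) = 0. Taking d/dt of j(t), we find s(t) = 0. From the given snap equation s(t) = 0, we substitute t = 2 to get s = 0.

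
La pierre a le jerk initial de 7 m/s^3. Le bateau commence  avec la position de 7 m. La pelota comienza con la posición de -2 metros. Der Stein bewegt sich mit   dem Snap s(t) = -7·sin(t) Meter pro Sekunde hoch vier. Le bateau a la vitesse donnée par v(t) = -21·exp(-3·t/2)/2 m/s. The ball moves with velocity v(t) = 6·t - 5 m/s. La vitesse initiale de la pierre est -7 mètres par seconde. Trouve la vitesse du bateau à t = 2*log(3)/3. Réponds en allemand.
Mit v(t) = -21·exp(-3·t/2)/2 und Einsetzen von t = 2*log(3)/3, finden wir v = -7/2.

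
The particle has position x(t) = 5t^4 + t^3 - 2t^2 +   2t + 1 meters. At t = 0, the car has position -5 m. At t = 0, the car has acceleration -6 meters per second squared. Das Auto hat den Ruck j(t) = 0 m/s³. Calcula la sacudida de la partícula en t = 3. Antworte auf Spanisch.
Debemos derivar nuestra ecuación de la posición x(t) = 5·t^4 + t^3 - 2·t^2 + 2·t + 1 3 veces. Tomando d/dt de x(t), encontramos v(t) = 20·t^3 + 3·t^2 - 4·t + 2. Tomando d/dt de v(t), encontramos a(t) = 60·t^2 + 6·t - 4. Tomando d/dt de a(t), encontramos j(t) = 120·t + 6. Usando j(t) = 120·t + 6 y sustituyendo t = 3, encontramos j = 366.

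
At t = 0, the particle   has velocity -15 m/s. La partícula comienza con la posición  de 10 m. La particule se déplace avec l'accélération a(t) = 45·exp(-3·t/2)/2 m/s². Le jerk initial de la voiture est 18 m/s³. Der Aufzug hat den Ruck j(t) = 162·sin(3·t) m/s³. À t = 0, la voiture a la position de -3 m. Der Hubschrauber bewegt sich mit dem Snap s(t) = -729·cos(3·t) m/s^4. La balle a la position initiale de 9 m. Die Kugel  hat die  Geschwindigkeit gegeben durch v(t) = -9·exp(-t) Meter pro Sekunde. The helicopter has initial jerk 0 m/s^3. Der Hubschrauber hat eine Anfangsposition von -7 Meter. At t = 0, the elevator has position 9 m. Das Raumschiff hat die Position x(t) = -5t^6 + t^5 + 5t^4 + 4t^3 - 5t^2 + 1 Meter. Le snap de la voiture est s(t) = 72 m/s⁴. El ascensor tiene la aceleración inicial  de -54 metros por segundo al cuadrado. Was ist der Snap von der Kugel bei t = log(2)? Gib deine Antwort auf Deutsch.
Ausgehend von der Geschwindigkeit v(t) = -9·exp(-t), nehmen wir 3 Ableitungen. Durch Ableiten von der Geschwindigkeit erhalten wir die Beschleunigung: a(t) = 9·exp(-t). Durch Ableiten von der Beschleunigung erhalten wir den Ruck: j(t) = -9·exp(-t). Mit d/dt von j(t) finden wir s(t) = 9·exp(-t). Wir haben den Snap s(t) = 9·exp(-t). Durch Einsetzen von t = log(2): s(log(2)) = 9/2.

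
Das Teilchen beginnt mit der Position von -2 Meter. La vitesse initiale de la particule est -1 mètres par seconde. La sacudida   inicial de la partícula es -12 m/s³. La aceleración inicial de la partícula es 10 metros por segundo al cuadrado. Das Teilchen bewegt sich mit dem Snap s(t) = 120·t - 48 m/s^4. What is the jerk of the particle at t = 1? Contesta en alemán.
Ausgehend von dem Snap s(t) = 120·t - 48, nehmen wir 1 Integral. Das Integral von dem Snap ist der Ruck. Mit j(0) = -12 erhalten wir j(t) = 60·t^2 - 48·t - 12. Aus der Gleichung für den Ruck j(t) = 60·t^2 - 48·t - 12, setzen wir t = 1 ein und erhalten j = 0.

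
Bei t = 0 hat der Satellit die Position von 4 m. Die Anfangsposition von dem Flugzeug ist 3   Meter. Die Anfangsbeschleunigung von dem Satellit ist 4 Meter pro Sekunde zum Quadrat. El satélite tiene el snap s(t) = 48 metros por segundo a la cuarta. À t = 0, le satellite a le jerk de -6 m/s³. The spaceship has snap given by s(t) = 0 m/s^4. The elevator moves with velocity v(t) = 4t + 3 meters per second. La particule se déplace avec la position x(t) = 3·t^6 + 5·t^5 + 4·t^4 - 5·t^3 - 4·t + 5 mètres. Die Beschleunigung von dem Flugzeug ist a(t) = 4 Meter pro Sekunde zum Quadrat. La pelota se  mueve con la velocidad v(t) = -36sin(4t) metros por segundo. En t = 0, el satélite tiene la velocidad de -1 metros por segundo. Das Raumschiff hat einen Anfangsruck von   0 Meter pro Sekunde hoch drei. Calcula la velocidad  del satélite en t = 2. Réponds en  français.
Pour résoudre ceci, nous devons prendre 3 intégrales de notre équation du snap s(t) = 48. La primitive du snap, avec j(0) = -6, donne le jerk: j(t) = 48·t - 6. En intégrant le jerk et en utilisant la condition initiale a(0) = 4, nous obtenons a(t) = 24·t^2 - 6·t + 4. En intégrant l'accélération et en utilisant la condition initiale v(0) = -1, nous obtenons v(t) = 8·t^3 - 3·t^2 + 4·t - 1. Nous avons la vitesse v(t) = 8·t^3 - 3·t^2 + 4·t - 1. En substituant t = 2: v(2) = 59.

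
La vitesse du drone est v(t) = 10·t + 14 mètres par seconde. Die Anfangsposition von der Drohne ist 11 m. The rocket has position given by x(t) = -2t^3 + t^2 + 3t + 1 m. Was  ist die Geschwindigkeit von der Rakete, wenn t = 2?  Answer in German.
Um dies zu lösen, müssen wir 1 Ableitung unserer Gleichung für die Position x(t) = -2·t^3 + t^2 + 3·t + 1 nehmen. Die Ableitung von der Position ergibt die Geschwindigkeit: v(t) = -6·t^2 + 2·t + 3. Aus der Gleichung für die Geschwindigkeit v(t) = -6·t^2 + 2·t + 3, setzen wir t = 2 ein und erhalten v = -17.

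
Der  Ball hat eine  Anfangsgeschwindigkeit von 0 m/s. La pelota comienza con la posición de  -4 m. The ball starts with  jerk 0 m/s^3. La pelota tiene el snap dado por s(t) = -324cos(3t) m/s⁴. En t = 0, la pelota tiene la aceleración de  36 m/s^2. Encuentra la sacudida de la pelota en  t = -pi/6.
Debemos encontrar la antiderivada de nuestra ecuación del snap s(t) = -324·cos(3·t) 1 vez. La integral del snap es la sacudida. Usando j(0) = 0, obtenemos j(t) = -108·sin(3·t). De la ecuación de la sacudida j(t) = -108·sin(3·t), sustituimos t = -pi/6 para obtener j = 108.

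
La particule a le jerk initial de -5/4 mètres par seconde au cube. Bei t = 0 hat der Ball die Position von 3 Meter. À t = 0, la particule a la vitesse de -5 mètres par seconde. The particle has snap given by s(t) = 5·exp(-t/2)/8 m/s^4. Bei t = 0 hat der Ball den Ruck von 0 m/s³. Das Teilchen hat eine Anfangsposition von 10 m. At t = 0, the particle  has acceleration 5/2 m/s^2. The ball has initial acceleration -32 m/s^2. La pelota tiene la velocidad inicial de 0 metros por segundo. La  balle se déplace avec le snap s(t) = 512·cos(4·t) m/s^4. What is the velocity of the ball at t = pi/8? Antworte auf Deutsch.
Wir müssen die Stammfunktion unserer Gleichung für den Snap s(t) = 512·cos(4·t) 3-mal finden. Mit ∫s(t)dt und Anwendung von j(0) = 0, finden wir j(t) = 128·sin(4·t). Das Integral von dem Ruck, mit a(0) = -32, ergibt die Beschleunigung: a(t) = -32·cos(4·t). Die Stammfunktion von der Beschleunigung, mit v(0) = 0, ergibt die Geschwindigkeit: v(t) = -8·sin(4·t). Mit v(t) = -8·sin(4·t) und Einsetzen von t = pi/8, finden wir v = -8.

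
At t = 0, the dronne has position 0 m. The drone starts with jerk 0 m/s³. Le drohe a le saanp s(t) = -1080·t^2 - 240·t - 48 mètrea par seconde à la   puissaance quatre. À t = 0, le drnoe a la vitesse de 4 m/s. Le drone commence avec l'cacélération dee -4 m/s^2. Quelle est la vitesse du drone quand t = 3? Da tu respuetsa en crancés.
Nous devons intégrer notre équation du snap s(t) = -1080·t^2 - 240·t - 48 3 fois. En intégrant le snap et en utilisant la condition initiale j(0) = 0, nous obtenons j(t) = 24·t·(-15·t^2 - 5·t - 2). En prenant ∫j(t)dt et en appliquant a(0) = -4, nous trouvons a(t) = -90·t^4 - 40·t^3 - 24·t^2 - 4. L'intégrale de l'accélération, avec v(0) = 4, donne la vitesse: v(t) = -18·t^5 - 10·t^4 - 8·t^3 - 4·t + 4. Nous avons la vitesse v(t) = -18·t^5 - 10·t^4 - 8·t^3 - 4·t + 4. En substituant t = 3: v(3) = -5408.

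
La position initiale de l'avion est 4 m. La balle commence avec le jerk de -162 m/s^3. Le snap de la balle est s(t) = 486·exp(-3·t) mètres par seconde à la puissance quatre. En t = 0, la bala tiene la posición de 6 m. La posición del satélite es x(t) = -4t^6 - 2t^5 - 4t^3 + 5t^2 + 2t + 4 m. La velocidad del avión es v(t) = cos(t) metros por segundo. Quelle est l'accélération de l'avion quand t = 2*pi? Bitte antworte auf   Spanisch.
Para resolver esto, necesitamos tomar 1 derivada de nuestra ecuación de la velocidad v(t) = cos(t). La derivada de la velocidad da la aceleración: a(t) = -sin(t). Usando a(t) = -sin(t) y sustituyendo t = 2*pi, encontramos a = 0.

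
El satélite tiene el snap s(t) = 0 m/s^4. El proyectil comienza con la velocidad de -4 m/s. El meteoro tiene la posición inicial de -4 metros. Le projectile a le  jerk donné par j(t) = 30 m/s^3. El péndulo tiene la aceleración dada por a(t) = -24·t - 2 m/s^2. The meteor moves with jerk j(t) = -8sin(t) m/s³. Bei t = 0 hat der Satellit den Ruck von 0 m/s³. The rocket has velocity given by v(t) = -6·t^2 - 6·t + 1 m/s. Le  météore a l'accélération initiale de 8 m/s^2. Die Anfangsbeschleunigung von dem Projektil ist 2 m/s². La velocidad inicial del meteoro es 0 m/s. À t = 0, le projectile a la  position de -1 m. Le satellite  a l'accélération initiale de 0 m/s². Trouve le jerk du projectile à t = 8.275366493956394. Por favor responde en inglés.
Using j(t) = 30 and substituting t = 8.275366493956394, we find j = 30.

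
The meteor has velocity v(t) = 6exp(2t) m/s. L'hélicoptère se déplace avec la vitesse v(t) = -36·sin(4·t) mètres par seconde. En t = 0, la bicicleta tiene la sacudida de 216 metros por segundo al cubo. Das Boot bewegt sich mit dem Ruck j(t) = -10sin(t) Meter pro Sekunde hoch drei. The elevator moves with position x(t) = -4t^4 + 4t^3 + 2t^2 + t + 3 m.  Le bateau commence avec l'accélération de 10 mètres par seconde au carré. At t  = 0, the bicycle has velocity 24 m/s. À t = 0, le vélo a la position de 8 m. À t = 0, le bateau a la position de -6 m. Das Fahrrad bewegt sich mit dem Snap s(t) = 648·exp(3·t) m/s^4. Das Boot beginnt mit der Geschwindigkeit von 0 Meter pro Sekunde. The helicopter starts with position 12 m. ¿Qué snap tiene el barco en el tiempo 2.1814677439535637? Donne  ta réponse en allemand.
Ausgehend von dem Ruck j(t) = -10·sin(t), nehmen wir 1 Ableitung. Mit d/dt von j(t) finden wir s(t) = -10·cos(t). Mit s(t) = -10·cos(t) und Einsetzen von t = 2.1814677439535637, finden wir s = 5.73417656677775.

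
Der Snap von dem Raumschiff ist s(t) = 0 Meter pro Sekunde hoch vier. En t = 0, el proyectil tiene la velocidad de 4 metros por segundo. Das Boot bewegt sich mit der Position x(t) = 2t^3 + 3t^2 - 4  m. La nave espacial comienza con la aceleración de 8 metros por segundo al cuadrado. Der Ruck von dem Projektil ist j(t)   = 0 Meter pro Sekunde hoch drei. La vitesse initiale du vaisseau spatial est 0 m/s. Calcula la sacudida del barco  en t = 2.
Para resolver esto, necesitamos tomar 3 derivadas de nuestra ecuación de la posición x(t) = 2·t^3 + 3·t^2 - 4. La derivada de la posición da la velocidad: v(t) = 6·t^2 + 6·t. La derivada de la velocidad da la aceleración: a(t) = 12·t + 6. La derivada de la aceleración da la sacudida: j(t) = 12. De la ecuación de la sacudida j(t) = 12, sustituimos t = 2 para obtener j = 12.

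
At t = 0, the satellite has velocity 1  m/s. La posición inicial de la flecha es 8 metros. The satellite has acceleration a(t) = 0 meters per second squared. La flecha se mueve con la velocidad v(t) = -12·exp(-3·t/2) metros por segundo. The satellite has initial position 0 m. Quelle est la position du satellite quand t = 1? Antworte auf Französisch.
Pour résoudre ceci, nous devons prendre 2 primitives de notre équation de l'accélération a(t) = 0. La primitive de l'accélération est la vitesse. En utilisant v(0) = 1, nous obtenons v(t) = 1. En intégrant la vitesse et en utilisant la condition initiale x(0) = 0, nous obtenons x(t) = t. De l'équation de la position x(t) = t, nous substituons t = 1 pour obtenir x = 1.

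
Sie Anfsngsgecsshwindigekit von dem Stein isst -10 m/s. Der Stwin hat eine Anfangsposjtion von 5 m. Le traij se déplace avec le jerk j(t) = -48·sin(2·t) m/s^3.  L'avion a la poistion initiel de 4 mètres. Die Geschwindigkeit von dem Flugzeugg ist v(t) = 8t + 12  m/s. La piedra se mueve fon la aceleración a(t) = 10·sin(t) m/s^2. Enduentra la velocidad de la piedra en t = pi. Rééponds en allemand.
Wir müssen die Stammfunktion unserer Gleichung für die Beschleunigung a(t) = 10·sin(t) 1-mal finden. Durch Integration von der Beschleunigung und Verwendung der Anfangsbedingung v(0) = -10, erhalten wir v(t) = -10·cos(t). Aus der Gleichung für die Geschwindigkeit v(t) = -10·cos(t), setzen wir t = pi ein und erhalten v = 10.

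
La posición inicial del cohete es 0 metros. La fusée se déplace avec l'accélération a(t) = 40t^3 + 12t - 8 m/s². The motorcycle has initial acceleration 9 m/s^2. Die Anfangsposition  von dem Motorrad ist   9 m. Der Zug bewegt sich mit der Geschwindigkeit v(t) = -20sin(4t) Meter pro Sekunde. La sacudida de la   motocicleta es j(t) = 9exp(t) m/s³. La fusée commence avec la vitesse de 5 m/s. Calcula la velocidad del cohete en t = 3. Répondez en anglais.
To find the answer, we compute 1 integral of a(t) = 40·t^3 + 12·t - 8. Finding the integral of a(t) and using v(0) = 5: v(t) = 10·t^4 + 6·t^2 - 8·t + 5. We have velocity v(t) = 10·t^4 + 6·t^2 - 8·t + 5. Substituting t = 3: v(3) = 845.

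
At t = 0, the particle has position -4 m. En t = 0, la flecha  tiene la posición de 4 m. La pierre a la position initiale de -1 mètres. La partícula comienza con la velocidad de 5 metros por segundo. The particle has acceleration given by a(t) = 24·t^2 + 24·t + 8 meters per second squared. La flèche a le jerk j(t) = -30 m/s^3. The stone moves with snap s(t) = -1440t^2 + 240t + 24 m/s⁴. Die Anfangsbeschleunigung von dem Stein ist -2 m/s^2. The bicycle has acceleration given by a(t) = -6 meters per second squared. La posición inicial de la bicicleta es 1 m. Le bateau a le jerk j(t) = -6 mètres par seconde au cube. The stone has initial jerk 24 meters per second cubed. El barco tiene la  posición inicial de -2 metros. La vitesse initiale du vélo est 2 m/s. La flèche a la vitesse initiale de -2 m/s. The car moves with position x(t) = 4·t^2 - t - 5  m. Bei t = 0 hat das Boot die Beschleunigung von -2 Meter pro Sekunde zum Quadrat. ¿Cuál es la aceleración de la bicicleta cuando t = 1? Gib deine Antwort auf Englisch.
From the given acceleration equation a(t) = -6, we substitute t = 1 to get a = -6.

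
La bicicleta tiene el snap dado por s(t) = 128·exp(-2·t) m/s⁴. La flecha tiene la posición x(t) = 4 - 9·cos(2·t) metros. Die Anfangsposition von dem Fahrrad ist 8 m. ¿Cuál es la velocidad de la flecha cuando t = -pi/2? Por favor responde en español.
Debemos derivar nuestra ecuación de la posición x(t) = 4 - 9·cos(2·t) 1 vez. La derivada de la posición da la velocidad: v(t) = 18·sin(2·t). Tenemos la velocidad v(t) = 18·sin(2·t). Sustituyendo t = -pi/2: v(-pi/2) = 0.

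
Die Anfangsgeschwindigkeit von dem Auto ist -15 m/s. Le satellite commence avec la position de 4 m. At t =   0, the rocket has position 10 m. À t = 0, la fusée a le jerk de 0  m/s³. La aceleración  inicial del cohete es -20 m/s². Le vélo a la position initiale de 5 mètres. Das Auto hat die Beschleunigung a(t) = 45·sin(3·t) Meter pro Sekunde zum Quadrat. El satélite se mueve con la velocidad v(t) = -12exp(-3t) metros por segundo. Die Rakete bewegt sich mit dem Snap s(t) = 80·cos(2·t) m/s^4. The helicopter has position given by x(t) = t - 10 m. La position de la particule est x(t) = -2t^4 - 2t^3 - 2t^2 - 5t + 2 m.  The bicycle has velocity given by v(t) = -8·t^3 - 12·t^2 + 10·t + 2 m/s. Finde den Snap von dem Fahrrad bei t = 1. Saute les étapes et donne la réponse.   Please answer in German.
Der Snap bei t = 1 ist s = -48.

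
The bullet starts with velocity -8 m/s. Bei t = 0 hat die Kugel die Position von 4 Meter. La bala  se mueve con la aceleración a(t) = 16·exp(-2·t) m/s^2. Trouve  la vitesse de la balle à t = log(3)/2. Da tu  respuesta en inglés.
To solve this, we need to take 1 integral of our acceleration equation a(t) = 16·exp(-2·t). Finding the integral of a(t) and using v(0) = -8: v(t) = -8·exp(-2·t). We have velocity v(t) = -8·exp(-2·t). Substituting t = log(3)/2: v(log(3)/2) = -8/3.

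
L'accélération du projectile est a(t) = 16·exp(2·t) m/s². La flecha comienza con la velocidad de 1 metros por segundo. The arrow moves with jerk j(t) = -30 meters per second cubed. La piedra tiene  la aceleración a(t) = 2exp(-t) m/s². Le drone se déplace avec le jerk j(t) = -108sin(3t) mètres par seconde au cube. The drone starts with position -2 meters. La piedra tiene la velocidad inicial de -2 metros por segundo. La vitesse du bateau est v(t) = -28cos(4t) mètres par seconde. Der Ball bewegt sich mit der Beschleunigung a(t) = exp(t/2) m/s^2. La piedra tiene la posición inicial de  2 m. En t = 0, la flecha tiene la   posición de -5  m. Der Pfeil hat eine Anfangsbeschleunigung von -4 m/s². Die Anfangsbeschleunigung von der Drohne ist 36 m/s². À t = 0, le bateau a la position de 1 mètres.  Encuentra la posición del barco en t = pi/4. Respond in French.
Nous devons trouver la primitive de notre équation de la vitesse v(t) = -28·cos(4·t) 1 fois. L'intégrale de la vitesse, avec x(0) = 1, donne la position: x(t) = 1 - 7·sin(4·t). De l'équation de la position x(t) = 1 - 7·sin(4·t), nous substituons t = pi/4 pour obtenir x = 1.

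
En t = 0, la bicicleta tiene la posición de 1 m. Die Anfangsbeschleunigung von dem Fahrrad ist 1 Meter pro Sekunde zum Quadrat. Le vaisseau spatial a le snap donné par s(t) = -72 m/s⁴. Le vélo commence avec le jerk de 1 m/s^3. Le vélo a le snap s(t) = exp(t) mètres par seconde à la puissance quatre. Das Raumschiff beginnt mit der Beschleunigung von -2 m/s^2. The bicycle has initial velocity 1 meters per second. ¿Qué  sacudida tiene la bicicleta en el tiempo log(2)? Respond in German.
Wir müssen die Stammfunktion unserer Gleichung für den Snap s(t) = exp(t) 1-mal finden. Das Integral von dem Snap ist der Ruck. Mit j(0) = 1 erhalten wir j(t) = exp(t). Mit j(t) = exp(t) und Einsetzen von t = log(2), finden wir j = 2.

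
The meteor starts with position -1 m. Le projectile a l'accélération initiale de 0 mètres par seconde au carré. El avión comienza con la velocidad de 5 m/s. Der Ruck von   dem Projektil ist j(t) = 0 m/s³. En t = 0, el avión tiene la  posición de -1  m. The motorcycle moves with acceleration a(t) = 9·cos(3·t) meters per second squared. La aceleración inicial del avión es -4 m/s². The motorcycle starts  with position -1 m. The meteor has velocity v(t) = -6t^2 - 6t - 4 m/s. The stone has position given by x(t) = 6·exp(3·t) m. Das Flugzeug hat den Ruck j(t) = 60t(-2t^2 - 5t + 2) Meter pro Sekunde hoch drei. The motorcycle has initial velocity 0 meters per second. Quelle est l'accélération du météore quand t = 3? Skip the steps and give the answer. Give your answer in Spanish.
En t = 3, a = -42.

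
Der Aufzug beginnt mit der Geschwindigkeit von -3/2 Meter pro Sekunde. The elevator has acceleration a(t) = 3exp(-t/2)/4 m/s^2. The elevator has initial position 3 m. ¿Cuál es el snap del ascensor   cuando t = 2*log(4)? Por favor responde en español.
Debemos derivar nuestra ecuación de la aceleración a(t) = 3·exp(-t/2)/4 2 veces. Derivando la aceleración, obtenemos la sacudida: j(t) = -3·exp(-t/2)/8. Tomando d/dt de j(t), encontramos s(t) = 3·exp(-t/2)/16. Usando s(t) = 3·exp(-t/2)/16 y sustituyendo t = 2*log(4), encontramos s = 3/64.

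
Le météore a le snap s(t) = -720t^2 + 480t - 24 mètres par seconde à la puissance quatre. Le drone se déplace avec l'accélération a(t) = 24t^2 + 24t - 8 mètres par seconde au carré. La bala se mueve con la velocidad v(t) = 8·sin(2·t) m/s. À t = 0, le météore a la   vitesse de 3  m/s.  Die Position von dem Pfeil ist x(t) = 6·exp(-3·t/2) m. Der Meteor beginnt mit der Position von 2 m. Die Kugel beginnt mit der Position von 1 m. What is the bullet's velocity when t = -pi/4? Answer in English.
Using v(t) = 8·sin(2·t) and substituting t = -pi/4, we find v = -8.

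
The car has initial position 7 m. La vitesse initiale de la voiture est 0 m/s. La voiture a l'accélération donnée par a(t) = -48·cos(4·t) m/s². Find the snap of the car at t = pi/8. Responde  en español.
Para resolver esto, necesitamos tomar 2 derivadas de nuestra ecuación de la aceleración a(t) = -48·cos(4·t). La derivada de la aceleración da la sacudida: j(t) = 192·sin(4·t). Tomando d/dt de j(t), encontramos s(t) = 768·cos(4·t). Tenemos el snap s(t) = 768·cos(4·t). Sustituyendo t = pi/8: s(pi/8) = 0.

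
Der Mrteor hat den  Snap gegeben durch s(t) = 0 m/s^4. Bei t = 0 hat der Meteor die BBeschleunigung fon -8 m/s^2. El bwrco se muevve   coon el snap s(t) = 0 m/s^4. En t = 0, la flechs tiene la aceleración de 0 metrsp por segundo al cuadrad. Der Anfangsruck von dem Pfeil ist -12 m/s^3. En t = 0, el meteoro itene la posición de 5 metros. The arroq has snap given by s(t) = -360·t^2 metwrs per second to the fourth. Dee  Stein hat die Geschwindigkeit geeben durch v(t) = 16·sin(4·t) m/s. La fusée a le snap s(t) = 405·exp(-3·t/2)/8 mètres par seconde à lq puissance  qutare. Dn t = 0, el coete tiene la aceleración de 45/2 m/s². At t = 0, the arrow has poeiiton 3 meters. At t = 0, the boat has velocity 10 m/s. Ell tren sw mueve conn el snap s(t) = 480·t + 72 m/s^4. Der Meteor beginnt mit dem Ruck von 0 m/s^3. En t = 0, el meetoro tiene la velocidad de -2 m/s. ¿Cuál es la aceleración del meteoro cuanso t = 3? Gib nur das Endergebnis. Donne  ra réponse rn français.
a(3) = -8.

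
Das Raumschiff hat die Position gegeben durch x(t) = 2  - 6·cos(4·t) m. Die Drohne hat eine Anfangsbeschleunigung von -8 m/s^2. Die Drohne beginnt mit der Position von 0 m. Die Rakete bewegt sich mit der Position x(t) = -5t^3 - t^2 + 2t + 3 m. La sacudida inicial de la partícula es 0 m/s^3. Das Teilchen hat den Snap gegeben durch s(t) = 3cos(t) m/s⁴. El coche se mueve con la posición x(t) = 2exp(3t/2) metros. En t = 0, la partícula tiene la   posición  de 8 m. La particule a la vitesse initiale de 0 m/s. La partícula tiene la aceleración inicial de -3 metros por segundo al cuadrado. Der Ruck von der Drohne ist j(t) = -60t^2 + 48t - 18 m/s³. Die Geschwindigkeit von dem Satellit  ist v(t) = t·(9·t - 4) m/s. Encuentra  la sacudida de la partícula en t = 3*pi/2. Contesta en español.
Partiendo del snap s(t) = 3·cos(t), tomamos 1 integral. La antiderivada del snap es la sacudida. Usando j(0) = 0, obtenemos j(t) = 3·sin(t). Usando j(t) = 3·sin(t) y sustituyendo t = 3*pi/2, encontramos j = -3.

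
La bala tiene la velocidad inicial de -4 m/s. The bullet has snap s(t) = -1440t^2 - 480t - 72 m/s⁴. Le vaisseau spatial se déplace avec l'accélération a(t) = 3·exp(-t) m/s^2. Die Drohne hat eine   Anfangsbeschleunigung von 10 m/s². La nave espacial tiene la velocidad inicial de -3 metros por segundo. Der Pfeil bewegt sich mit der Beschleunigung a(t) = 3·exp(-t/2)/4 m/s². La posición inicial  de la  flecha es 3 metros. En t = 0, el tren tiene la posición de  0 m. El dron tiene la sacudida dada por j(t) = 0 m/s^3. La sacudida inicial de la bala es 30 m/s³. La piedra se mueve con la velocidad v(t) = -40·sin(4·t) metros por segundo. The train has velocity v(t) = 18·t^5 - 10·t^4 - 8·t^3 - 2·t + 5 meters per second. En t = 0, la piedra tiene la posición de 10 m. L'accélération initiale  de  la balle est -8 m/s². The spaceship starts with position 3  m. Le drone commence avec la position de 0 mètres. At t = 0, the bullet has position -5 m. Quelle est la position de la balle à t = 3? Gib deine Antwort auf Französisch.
Nous devons intégrer notre équation du snap s(t) = -1440·t^2 - 480·t - 72 4 fois. L'intégrale du snap est le jerk. En utilisant j(0) = 30, nous obtenons j(t) = -480·t^3 - 240·t^2 - 72·t + 30. La primitive du jerk est l'accélération. En utilisant a(0) = -8, nous obtenons a(t) = -120·t^4 - 80·t^3 - 36·t^2 + 30·t - 8. En prenant ∫a(t)dt et en appliquant v(0) = -4, nous trouvons v(t) = -24·t^5 - 20·t^4 - 12·t^3 + 15·t^2 - 8·t - 4. L'intégrale de la vitesse, avec x(0) = -5, donne la position: x(t) = -4·t^6 - 4·t^5 - 3·t^4 + 5·t^3 - 4·t^2 - 4·t - 5. Nous avons la position x(t) = -4·t^6 - 4·t^5 - 3·t^4 + 5·t^3 - 4·t^2 - 4·t - 5. En substituant t = 3: x(3) = -4049.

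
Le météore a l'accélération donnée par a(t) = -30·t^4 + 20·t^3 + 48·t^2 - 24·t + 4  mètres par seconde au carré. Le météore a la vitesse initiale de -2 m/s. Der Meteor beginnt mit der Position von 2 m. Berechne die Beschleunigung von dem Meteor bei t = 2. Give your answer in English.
From the given acceleration equation a(t) = -30·t^4 + 20·t^3 + 48·t^2 - 24·t + 4, we substitute t = 2 to get a = -172.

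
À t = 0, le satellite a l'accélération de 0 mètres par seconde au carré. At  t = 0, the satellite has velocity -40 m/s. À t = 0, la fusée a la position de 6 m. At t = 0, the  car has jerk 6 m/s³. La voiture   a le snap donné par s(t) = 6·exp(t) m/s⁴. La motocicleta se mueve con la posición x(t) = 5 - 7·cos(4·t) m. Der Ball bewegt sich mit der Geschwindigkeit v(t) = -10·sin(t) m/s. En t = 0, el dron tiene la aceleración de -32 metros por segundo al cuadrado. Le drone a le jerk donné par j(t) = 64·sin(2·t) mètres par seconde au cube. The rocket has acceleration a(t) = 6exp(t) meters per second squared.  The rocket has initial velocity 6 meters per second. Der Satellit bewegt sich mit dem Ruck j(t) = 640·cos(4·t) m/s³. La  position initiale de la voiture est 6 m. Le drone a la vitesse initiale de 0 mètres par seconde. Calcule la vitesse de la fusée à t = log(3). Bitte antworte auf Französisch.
Pour résoudre ceci, nous devons prendre 1 primitive de notre équation de l'accélération a(t) = 6·exp(t). En prenant ∫a(t)dt et en appliquant v(0) = 6, nous trouvons v(t) = 6·exp(t). Nous avons la vitesse v(t) = 6·exp(t). En substituant t = log(3): v(log(3)) = 18.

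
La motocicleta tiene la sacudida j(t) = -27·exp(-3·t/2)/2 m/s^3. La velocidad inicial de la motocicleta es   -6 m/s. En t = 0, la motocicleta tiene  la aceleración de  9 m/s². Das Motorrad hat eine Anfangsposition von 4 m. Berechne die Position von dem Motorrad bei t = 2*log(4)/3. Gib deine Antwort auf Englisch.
We must find the antiderivative of our jerk equation j(t) = -27·exp(-3·t/2)/2 3 times. The antiderivative of jerk is acceleration. Using a(0) = 9, we get a(t) = 9·exp(-3·t/2). The antiderivative of acceleration, with v(0) = -6, gives velocity: v(t) = -6·exp(-3·t/2). Integrating velocity and using the initial condition x(0) = 4, we get x(t) = 4·exp(-3·t/2). Using x(t) = 4·exp(-3·t/2) and substituting t = 2*log(4)/3, we find x = 1.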